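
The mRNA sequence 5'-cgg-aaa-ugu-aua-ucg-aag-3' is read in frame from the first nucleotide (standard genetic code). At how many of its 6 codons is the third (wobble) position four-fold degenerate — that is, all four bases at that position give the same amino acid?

Codon 1 CGG (Arg): third position 4-fold.
Codon 2 AAA (Lys): third position 2-fold.
Codon 3 UGU (Cys): third position 2-fold.
Codon 4 AUA (Ile): third position 3-fold.
Codon 5 UCG (Ser): third position 4-fold.
Codon 6 AAG (Lys): third position 2-fold.
Four-fold degenerate third positions: 2.

2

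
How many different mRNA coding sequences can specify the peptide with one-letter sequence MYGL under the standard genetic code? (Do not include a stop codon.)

48

Met: 1 codon.
Tyr: 2 codons.
Gly: 4 codons.
Leu: 6 codons.
1 × 2 × 4 × 6 = 48.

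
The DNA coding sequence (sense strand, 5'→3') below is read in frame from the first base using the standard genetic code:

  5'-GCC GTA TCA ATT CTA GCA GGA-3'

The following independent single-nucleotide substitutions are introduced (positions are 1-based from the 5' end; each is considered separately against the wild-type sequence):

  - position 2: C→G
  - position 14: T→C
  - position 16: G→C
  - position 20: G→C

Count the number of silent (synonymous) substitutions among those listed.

Codon 1: GCC (Ala) → GGC (Gly) — missense.
Codon 5: CTA (Leu) → CCA (Pro) — missense.
Codon 6: GCA (Ala) → CCA (Pro) — missense.
Codon 7: GGA (Gly) → GCA (Ala) — missense.
Synonymous: 0 of 4.

0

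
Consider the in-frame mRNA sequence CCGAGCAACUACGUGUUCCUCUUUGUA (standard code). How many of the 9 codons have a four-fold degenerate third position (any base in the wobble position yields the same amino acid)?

Codon 1 CCG (Pro): third position 4-fold.
Codon 2 AGC (Ser): third position 2-fold.
Codon 3 AAC (Asn): third position 2-fold.
Codon 4 UAC (Tyr): third position 2-fold.
Codon 5 GUG (Val): third position 4-fold.
Codon 6 UUC (Phe): third position 2-fold.
Codon 7 CUC (Leu): third position 4-fold.
Codon 8 UUU (Phe): third position 2-fold.
Codon 9 GUA (Val): third position 4-fold.
Four-fold degenerate third positions: 4.

4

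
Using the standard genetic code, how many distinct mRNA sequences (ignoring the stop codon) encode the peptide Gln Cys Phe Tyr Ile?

48

Gln: 2 codons.
Cys: 2 codons.
Phe: 2 codons.
Tyr: 2 codons.
Ile: 3 codons.
2 × 2 × 2 × 2 × 3 = 48.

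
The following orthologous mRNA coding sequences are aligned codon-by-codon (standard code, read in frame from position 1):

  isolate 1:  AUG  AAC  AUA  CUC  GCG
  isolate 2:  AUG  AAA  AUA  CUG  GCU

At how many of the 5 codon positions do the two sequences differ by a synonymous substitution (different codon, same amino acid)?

2

Codon 1: AUG Met / AUG Met — identical.
Codon 2: AAC Asn / AAA Lys — nonsynonymous.
Codon 3: AUA Ile / AUA Ile — identical.
Codon 4: CUC Leu / CUG Leu — synonymous.
Codon 5: GCG Ala / GCU Ala — synonymous.
Synonymous differences: 2.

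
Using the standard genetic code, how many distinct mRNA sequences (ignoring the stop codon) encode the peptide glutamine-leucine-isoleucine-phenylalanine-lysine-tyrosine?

288

Gln: 2 codons.
Leu: 6 codons.
Ile: 3 codons.
Phe: 2 codons.
Lys: 2 codons.
Tyr: 2 codons.
2 × 6 × 3 × 2 × 2 × 2 = 288.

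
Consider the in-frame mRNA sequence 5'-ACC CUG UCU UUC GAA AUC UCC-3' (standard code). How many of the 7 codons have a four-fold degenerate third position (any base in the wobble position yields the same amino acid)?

4

Codon 1 ACC (Thr): third position 4-fold.
Codon 2 CUG (Leu): third position 4-fold.
Codon 3 UCU (Ser): third position 4-fold.
Codon 4 UUC (Phe): third position 2-fold.
Codon 5 GAA (Glu): third position 2-fold.
Codon 6 AUC (Ile): third position 3-fold.
Codon 7 UCC (Ser): third position 4-fold.
Four-fold degenerate third positions: 4.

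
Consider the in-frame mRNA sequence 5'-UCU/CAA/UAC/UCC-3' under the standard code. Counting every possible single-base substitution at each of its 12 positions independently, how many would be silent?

8

Codon 1 (UCU, Ser): 3 synonymous substitutions.
Codon 2 (CAA, Gln): 1 synonymous substitution.
Codon 3 (UAC, Tyr): 1 synonymous substitution.
Codon 4 (UCC, Ser): 3 synonymous substitutions.
Total: 3 + 1 + 1 + 3 = 8.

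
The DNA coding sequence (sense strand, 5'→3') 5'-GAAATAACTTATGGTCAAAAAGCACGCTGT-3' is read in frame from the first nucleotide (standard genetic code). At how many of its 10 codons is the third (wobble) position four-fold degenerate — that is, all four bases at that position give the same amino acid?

Codon 1 GAA (Glu): third position 2-fold.
Codon 2 ATA (Ile): third position 3-fold.
Codon 3 ACT (Thr): third position 4-fold.
Codon 4 TAT (Tyr): third position 2-fold.
Codon 5 GGT (Gly): third position 4-fold.
Codon 6 CAA (Gln): third position 2-fold.
Codon 7 AAA (Lys): third position 2-fold.
Codon 8 GCA (Ala): third position 4-fold.
Codon 9 CGC (Arg): third position 4-fold.
Codon 10 TGT (Cys): third position 2-fold.
Four-fold degenerate third positions: 4.

4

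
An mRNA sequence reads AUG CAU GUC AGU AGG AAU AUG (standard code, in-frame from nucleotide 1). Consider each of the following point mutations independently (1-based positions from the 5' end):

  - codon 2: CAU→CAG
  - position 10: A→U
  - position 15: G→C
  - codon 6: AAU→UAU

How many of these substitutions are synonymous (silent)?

Codon 2: CAU (His) → CAG (Gln) — missense.
Codon 4: AGU (Ser) → UGU (Cys) — missense.
Codon 5: AGG (Arg) → AGC (Ser) — missense.
Codon 6: AAU (Asn) → UAU (Tyr) — missense.
Synonymous: 0 of 4.

0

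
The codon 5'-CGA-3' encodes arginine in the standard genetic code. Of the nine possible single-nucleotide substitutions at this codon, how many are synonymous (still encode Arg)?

4

Position 1: AGA → 1 synonymous.
Position 2: none → 0 synonymous.
Position 3: CGU, CGC, CGG → 3 synonymous.
Total: 1 + 0 + 3 = 4.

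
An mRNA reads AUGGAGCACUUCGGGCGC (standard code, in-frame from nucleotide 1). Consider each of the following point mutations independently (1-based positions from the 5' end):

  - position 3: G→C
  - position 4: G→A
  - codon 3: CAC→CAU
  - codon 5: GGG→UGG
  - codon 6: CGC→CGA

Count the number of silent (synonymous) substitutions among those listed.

Codon 1: AUG (Met) → AUC (Ile) — missense.
Codon 2: GAG (Glu) → AAG (Lys) — missense.
Codon 3: CAC (His) → CAU (His) — synonymous.
Codon 5: GGG (Gly) → UGG (Trp) — missense.
Codon 6: CGC (Arg) → CGA (Arg) — synonymous.
Synonymous: 2 of 5.

2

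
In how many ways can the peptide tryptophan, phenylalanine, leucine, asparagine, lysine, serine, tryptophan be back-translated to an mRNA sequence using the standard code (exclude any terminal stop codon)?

288

Trp: 1 codon.
Phe: 2 codons.
Leu: 6 codons.
Asn: 2 codons.
Lys: 2 codons.
Ser: 6 codons.
Trp: 1 codon.
1 × 2 × 6 × 2 × 2 × 6 × 1 = 288.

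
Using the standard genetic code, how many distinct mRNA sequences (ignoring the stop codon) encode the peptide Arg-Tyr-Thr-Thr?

Arg: 6 codons.
Tyr: 2 codons.
Thr: 4 codons.
Thr: 4 codons.
6 × 2 × 4 × 4 = 192.

192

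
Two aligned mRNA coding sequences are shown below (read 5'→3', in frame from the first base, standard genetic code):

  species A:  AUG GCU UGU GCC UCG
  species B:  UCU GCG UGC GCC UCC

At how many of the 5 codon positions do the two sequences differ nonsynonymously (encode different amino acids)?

1

Codon 1: AUG Met / UCU Ser — nonsynonymous.
Codon 2: GCU Ala / GCG Ala — synonymous.
Codon 3: UGU Cys / UGC Cys — synonymous.
Codon 4: GCC Ala / GCC Ala — identical.
Codon 5: UCG Ser / UCC Ser — synonymous.
Nonsynonymous differences: 1.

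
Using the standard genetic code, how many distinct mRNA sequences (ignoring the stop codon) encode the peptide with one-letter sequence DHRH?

48

Asp: 2 codons.
His: 2 codons.
Arg: 6 codons.
His: 2 codons.
2 × 2 × 6 × 2 = 48.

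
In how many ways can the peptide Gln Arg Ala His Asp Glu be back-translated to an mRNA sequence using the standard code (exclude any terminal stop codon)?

Gln: 2 codons.
Arg: 6 codons.
Ala: 4 codons.
His: 2 codons.
Asp: 2 codons.
Glu: 2 codons.
2 × 6 × 4 × 2 × 2 × 2 = 384.

384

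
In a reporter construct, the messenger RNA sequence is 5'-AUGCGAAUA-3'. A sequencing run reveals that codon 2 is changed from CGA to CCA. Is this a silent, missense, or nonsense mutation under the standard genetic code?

Position 5 falls in codon 2: CGA → Arg.
After the substitution the codon is CCA → Pro.
Arg ≠ Pro, so this is a missense mutation.

missense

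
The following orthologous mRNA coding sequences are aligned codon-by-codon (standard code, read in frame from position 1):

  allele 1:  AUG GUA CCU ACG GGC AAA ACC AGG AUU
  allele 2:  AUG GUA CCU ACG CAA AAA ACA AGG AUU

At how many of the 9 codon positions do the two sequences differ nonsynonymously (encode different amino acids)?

Codon 1: AUG Met / AUG Met — identical.
Codon 2: GUA Val / GUA Val — identical.
Codon 3: CCU Pro / CCU Pro — identical.
Codon 4: ACG Thr / ACG Thr — identical.
Codon 5: GGC Gly / CAA Gln — nonsynonymous.
Codon 6: AAA Lys / AAA Lys — identical.
Codon 7: ACC Thr / ACA Thr — synonymous.
Codon 8: AGG Arg / AGG Arg — identical.
Codon 9: AUU Ile / AUU Ile — identical.
Nonsynonymous differences: 1.

1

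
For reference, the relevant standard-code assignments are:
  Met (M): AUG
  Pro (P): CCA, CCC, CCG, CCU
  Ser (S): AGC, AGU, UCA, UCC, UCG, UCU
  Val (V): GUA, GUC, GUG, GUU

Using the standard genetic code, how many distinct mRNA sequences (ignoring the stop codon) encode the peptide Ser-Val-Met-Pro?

96

Ser: 6 codons.
Val: 4 codons.
Met: 1 codon.
Pro: 4 codons.
6 × 4 × 1 × 4 = 96.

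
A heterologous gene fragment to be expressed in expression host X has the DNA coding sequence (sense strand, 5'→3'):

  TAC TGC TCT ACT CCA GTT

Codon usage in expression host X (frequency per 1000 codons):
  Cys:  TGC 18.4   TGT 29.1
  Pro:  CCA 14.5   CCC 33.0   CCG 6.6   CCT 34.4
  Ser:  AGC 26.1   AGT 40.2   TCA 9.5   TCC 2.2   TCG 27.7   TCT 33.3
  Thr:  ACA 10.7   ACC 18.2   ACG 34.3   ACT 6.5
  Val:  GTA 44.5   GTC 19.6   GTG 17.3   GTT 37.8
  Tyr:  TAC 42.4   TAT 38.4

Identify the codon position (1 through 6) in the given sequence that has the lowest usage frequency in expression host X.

Codon 1 TAC (Tyr): 42.4 per 1000.
Codon 2 TGC (Cys): 18.4 per 1000.
Codon 3 TCT (Ser): 33.3 per 1000.
Codon 4 ACT (Thr): 6.5 per 1000.
Codon 5 CCA (Pro): 14.5 per 1000.
Codon 6 GTT (Val): 37.8 per 1000.
Lowest frequency is 6.5 at codon 4.

4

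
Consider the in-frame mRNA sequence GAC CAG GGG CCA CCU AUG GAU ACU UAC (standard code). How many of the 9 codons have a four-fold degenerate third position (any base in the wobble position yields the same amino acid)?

4

Codon 1 GAC (Asp): third position 2-fold.
Codon 2 CAG (Gln): third position 2-fold.
Codon 3 GGG (Gly): third position 4-fold.
Codon 4 CCA (Pro): third position 4-fold.
Codon 5 CCU (Pro): third position 4-fold.
Codon 6 AUG (Met): third position 1-fold.
Codon 7 GAU (Asp): third position 2-fold.
Codon 8 ACU (Thr): third position 4-fold.
Codon 9 UAC (Tyr): third position 2-fold.
Four-fold degenerate third positions: 4.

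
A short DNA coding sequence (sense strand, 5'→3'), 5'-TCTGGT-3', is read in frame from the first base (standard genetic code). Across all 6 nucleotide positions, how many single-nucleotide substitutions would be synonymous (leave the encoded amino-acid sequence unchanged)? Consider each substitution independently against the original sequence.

6

Codon 1 (TCT, Ser): 3 synonymous substitutions.
Codon 2 (GGT, Gly): 3 synonymous substitutions.
Total: 3 + 3 = 6.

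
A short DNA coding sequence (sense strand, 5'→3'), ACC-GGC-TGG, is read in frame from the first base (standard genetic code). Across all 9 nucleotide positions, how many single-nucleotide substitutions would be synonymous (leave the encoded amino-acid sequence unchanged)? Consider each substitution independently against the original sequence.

6

Codon 1 (ACC, Thr): 3 synonymous substitutions.
Codon 2 (GGC, Gly): 3 synonymous substitutions.
Codon 3 (TGG, Trp): 0 synonymous substitutions.
Total: 3 + 3 + 0 = 6.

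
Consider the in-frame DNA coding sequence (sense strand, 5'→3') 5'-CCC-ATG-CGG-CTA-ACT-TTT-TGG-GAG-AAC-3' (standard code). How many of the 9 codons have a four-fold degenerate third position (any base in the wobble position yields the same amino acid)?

Codon 1 CCC (Pro): third position 4-fold.
Codon 2 ATG (Met): third position 1-fold.
Codon 3 CGG (Arg): third position 4-fold.
Codon 4 CTA (Leu): third position 4-fold.
Codon 5 ACT (Thr): third position 4-fold.
Codon 6 TTT (Phe): third position 2-fold.
Codon 7 TGG (Trp): third position 1-fold.
Codon 8 GAG (Glu): third position 2-fold.
Codon 9 AAC (Asn): third position 2-fold.
Four-fold degenerate third positions: 4.

4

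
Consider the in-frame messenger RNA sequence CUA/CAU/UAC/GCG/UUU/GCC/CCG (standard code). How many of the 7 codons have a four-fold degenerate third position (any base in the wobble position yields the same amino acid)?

Codon 1 CUA (Leu): third position 4-fold.
Codon 2 CAU (His): third position 2-fold.
Codon 3 UAC (Tyr): third position 2-fold.
Codon 4 GCG (Ala): third position 4-fold.
Codon 5 UUU (Phe): third position 2-fold.
Codon 6 GCC (Ala): third position 4-fold.
Codon 7 CCG (Pro): third position 4-fold.
Four-fold degenerate third positions: 4.

4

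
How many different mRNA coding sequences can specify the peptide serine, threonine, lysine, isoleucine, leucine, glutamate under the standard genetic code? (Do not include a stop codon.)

Ser: 6 codons.
Thr: 4 codons.
Lys: 2 codons.
Ile: 3 codons.
Leu: 6 codons.
Glu: 2 codons.
6 × 4 × 2 × 3 × 6 × 2 = 1728.

1728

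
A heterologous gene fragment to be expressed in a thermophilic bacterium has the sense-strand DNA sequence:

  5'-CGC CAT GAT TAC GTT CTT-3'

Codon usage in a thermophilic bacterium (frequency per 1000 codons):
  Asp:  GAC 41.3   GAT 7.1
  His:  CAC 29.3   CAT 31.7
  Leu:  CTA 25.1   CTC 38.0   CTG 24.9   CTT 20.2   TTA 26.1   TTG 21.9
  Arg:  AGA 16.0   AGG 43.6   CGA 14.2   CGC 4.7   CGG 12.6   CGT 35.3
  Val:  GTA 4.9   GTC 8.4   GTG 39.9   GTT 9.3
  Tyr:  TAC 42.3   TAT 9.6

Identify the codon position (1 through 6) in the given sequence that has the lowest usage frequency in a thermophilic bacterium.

Codon 1 CGC (Arg): 4.7 per 1000.
Codon 2 CAT (His): 31.7 per 1000.
Codon 3 GAT (Asp): 7.1 per 1000.
Codon 4 TAC (Tyr): 42.3 per 1000.
Codon 5 GTT (Val): 9.3 per 1000.
Codon 6 CTT (Leu): 20.2 per 1000.
Lowest frequency is 4.7 at codon 1.

1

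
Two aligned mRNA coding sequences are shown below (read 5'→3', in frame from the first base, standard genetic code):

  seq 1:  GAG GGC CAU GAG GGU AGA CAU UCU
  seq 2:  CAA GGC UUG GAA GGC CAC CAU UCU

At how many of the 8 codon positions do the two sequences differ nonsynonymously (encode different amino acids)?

3

Codon 1: GAG Glu / CAA Gln — nonsynonymous.
Codon 2: GGC Gly / GGC Gly — identical.
Codon 3: CAU His / UUG Leu — nonsynonymous.
Codon 4: GAG Glu / GAA Glu — synonymous.
Codon 5: GGU Gly / GGC Gly — synonymous.
Codon 6: AGA Arg / CAC His — nonsynonymous.
Codon 7: CAU His / CAU His — identical.
Codon 8: UCU Ser / UCU Ser — identical.
Nonsynonymous differences: 3.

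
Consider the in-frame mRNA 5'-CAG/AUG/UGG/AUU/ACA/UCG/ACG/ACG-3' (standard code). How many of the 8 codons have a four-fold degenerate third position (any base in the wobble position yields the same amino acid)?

Codon 1 CAG (Gln): third position 2-fold.
Codon 2 AUG (Met): third position 1-fold.
Codon 3 UGG (Trp): third position 1-fold.
Codon 4 AUU (Ile): third position 3-fold.
Codon 5 ACA (Thr): third position 4-fold.
Codon 6 UCG (Ser): third position 4-fold.
Codon 7 ACG (Thr): third position 4-fold.
Codon 8 ACG (Thr): third position 4-fold.
Four-fold degenerate third positions: 4.

4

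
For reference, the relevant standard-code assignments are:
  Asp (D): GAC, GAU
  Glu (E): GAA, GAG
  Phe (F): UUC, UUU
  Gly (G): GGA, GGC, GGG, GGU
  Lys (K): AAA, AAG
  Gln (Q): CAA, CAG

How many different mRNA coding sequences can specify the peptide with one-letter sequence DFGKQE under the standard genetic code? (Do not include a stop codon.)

128

Asp: 2 codons.
Phe: 2 codons.
Gly: 4 codons.
Lys: 2 codons.
Gln: 2 codons.
Glu: 2 codons.
2 × 2 × 4 × 2 × 2 × 2 = 128.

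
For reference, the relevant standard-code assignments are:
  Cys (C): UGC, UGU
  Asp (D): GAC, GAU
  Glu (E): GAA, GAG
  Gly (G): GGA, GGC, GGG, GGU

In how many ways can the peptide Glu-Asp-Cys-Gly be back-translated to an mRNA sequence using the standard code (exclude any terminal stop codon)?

Glu: 2 codons.
Asp: 2 codons.
Cys: 2 codons.
Gly: 4 codons.
2 × 2 × 2 × 4 = 32.

32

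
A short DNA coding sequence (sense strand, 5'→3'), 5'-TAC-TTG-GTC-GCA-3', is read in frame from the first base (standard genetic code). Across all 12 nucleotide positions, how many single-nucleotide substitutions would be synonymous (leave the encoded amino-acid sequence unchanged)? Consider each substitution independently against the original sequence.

Codon 1 (TAC, Tyr): 1 synonymous substitution.
Codon 2 (TTG, Leu): 2 synonymous substitutions.
Codon 3 (GTC, Val): 3 synonymous substitutions.
Codon 4 (GCA, Ala): 3 synonymous substitutions.
Total: 1 + 2 + 3 + 3 = 9.

9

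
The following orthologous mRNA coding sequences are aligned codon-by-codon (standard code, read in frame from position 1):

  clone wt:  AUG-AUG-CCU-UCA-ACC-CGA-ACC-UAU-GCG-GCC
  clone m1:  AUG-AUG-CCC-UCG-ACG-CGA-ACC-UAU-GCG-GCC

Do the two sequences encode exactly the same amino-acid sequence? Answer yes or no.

Codon 1: AUG Met / AUG Met — identical.
Codon 2: AUG Met / AUG Met — identical.
Codon 3: CCU Pro / CCC Pro — synonymous.
Codon 4: UCA Ser / UCG Ser — synonymous.
Codon 5: ACC Thr / ACG Thr — synonymous.
Codon 6: CGA Arg / CGA Arg — identical.
Codon 7: ACC Thr / ACC Thr — identical.
Codon 8: UAU Tyr / UAU Tyr — identical.
Codon 9: GCG Ala / GCG Ala — identical.
Codon 10: GCC Ala / GCC Ala — identical.
Nonsynonymous differences: 0 → same protein.

yes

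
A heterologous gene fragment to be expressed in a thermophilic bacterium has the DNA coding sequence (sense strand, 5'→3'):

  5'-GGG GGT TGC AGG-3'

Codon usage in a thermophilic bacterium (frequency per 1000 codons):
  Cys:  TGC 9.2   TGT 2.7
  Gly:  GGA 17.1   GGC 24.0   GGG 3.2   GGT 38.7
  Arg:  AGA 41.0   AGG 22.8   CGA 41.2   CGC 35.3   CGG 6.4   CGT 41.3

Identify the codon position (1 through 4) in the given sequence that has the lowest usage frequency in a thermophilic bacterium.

1

Codon 1 GGG (Gly): 3.2 per 1000.
Codon 2 GGT (Gly): 38.7 per 1000.
Codon 3 TGC (Cys): 9.2 per 1000.
Codon 4 AGG (Arg): 22.8 per 1000.
Lowest frequency is 3.2 at codon 1.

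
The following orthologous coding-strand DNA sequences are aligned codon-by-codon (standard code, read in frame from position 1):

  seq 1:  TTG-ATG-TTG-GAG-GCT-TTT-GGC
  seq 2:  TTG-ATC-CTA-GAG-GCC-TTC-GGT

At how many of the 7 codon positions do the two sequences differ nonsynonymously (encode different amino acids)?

1

Codon 1: TTG Leu / TTG Leu — identical.
Codon 2: ATG Met / ATC Ile — nonsynonymous.
Codon 3: TTG Leu / CTA Leu — synonymous.
Codon 4: GAG Glu / GAG Glu — identical.
Codon 5: GCT Ala / GCC Ala — synonymous.
Codon 6: TTT Phe / TTC Phe — synonymous.
Codon 7: GGC Gly / GGT Gly — synonymous.
Nonsynonymous differences: 1.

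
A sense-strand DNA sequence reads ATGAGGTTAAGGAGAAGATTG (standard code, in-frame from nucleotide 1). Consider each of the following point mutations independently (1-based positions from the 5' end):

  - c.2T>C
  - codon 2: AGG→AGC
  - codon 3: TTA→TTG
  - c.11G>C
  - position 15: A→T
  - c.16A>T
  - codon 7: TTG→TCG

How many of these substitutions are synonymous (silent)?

Codon 1: ATG (Met) → ACG (Thr) — missense.
Codon 2: AGG (Arg) → AGC (Ser) — missense.
Codon 3: TTA (Leu) → TTG (Leu) — synonymous.
Codon 4: AGG (Arg) → ACG (Thr) — missense.
Codon 5: AGA (Arg) → AGT (Ser) — missense.
Codon 6: AGA (Arg) → TGA (Stop) — nonsense.
Codon 7: TTG (Leu) → TCG (Ser) — missense.
Synonymous: 1 of 7.

1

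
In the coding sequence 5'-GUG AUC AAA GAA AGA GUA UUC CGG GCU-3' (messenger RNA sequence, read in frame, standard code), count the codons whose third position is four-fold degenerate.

Codon 1 GUG (Val): third position 4-fold.
Codon 2 AUC (Ile): third position 3-fold.
Codon 3 AAA (Lys): third position 2-fold.
Codon 4 GAA (Glu): third position 2-fold.
Codon 5 AGA (Arg): third position 2-fold.
Codon 6 GUA (Val): third position 4-fold.
Codon 7 UUC (Phe): third position 2-fold.
Codon 8 CGG (Arg): third position 4-fold.
Codon 9 GCU (Ala): third position 4-fold.
Four-fold degenerate third positions: 4.

4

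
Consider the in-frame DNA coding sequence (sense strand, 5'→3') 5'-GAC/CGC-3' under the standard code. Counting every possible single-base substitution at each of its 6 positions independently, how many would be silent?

Codon 1 (GAC, Asp): 1 synonymous substitution.
Codon 2 (CGC, Arg): 3 synonymous substitutions.
Total: 1 + 3 = 4.

4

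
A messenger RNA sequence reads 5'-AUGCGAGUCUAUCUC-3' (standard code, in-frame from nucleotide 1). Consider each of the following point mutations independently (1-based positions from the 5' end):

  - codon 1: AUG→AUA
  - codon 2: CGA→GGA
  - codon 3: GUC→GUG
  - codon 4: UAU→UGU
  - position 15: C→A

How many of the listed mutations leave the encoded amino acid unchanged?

2

Codon 1: AUG (Met) → AUA (Ile) — missense.
Codon 2: CGA (Arg) → GGA (Gly) — missense.
Codon 3: GUC (Val) → GUG (Val) — synonymous.
Codon 4: UAU (Tyr) → UGU (Cys) — missense.
Codon 5: CUC (Leu) → CUA (Leu) — synonymous.
Synonymous: 2 of 5.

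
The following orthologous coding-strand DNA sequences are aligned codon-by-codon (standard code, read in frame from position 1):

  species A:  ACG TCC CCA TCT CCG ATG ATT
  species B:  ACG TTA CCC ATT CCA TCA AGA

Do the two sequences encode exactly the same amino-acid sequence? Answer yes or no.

Codon 1: ACG Thr / ACG Thr — identical.
Codon 2: TCC Ser / TTA Leu — nonsynonymous.
Codon 3: CCA Pro / CCC Pro — synonymous.
Codon 4: TCT Ser / ATT Ile — nonsynonymous.
Codon 5: CCG Pro / CCA Pro — synonymous.
Codon 6: ATG Met / TCA Ser — nonsynonymous.
Codon 7: ATT Ile / AGA Arg — nonsynonymous.
Nonsynonymous differences: 4 → different protein.

no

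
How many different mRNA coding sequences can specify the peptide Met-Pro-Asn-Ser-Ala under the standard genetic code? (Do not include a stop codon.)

192

Met: 1 codon.
Pro: 4 codons.
Asn: 2 codons.
Ser: 6 codons.
Ala: 4 codons.
1 × 4 × 2 × 6 × 4 = 192.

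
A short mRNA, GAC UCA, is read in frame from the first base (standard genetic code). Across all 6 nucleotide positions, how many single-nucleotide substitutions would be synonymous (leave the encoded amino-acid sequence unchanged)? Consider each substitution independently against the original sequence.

Codon 1 (GAC, Asp): 1 synonymous substitution.
Codon 2 (UCA, Ser): 3 synonymous substitutions.
Total: 1 + 3 = 4.

4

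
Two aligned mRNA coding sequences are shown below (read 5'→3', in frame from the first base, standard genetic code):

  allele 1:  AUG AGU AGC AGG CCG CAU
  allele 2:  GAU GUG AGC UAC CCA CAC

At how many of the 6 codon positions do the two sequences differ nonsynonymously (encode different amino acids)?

Codon 1: AUG Met / GAU Asp — nonsynonymous.
Codon 2: AGU Ser / GUG Val — nonsynonymous.
Codon 3: AGC Ser / AGC Ser — identical.
Codon 4: AGG Arg / UAC Tyr — nonsynonymous.
Codon 5: CCG Pro / CCA Pro — synonymous.
Codon 6: CAU His / CAC His — synonymous.
Nonsynonymous differences: 3.

3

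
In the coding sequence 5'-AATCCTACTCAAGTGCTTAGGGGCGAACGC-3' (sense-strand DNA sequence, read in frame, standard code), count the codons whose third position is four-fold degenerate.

6

Codon 1 AAT (Asn): third position 2-fold.
Codon 2 CCT (Pro): third position 4-fold.
Codon 3 ACT (Thr): third position 4-fold.
Codon 4 CAA (Gln): third position 2-fold.
Codon 5 GTG (Val): third position 4-fold.
Codon 6 CTT (Leu): third position 4-fold.
Codon 7 AGG (Arg): third position 2-fold.
Codon 8 GGC (Gly): third position 4-fold.
Codon 9 GAA (Glu): third position 2-fold.
Codon 10 CGC (Arg): third position 4-fold.
Four-fold degenerate third positions: 6.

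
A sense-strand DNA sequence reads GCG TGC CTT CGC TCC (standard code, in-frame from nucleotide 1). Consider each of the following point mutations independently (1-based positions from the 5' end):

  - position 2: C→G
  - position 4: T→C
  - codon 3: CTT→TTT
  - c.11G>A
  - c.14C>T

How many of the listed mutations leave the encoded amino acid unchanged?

0

Codon 1: GCG (Ala) → GGG (Gly) — missense.
Codon 2: TGC (Cys) → CGC (Arg) — missense.
Codon 3: CTT (Leu) → TTT (Phe) — missense.
Codon 4: CGC (Arg) → CAC (His) — missense.
Codon 5: TCC (Ser) → TTC (Phe) — missense.
Synonymous: 0 of 5.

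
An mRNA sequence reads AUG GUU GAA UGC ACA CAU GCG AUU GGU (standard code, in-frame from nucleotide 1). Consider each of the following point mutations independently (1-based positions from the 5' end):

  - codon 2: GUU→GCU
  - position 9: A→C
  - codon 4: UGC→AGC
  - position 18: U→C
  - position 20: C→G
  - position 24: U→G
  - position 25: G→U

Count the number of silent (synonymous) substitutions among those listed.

1

Codon 2: GUU (Val) → GCU (Ala) — missense.
Codon 3: GAA (Glu) → GAC (Asp) — missense.
Codon 4: UGC (Cys) → AGC (Ser) — missense.
Codon 6: CAU (His) → CAC (His) — synonymous.
Codon 7: GCG (Ala) → GGG (Gly) — missense.
Codon 8: AUU (Ile) → AUG (Met) — missense.
Codon 9: GGU (Gly) → UGU (Cys) — missense.
Synonymous: 1 of 7.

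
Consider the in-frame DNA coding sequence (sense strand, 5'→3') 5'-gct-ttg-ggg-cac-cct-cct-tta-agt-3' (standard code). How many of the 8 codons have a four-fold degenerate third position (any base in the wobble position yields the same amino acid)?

4

Codon 1 GCT (Ala): third position 4-fold.
Codon 2 TTG (Leu): third position 2-fold.
Codon 3 GGG (Gly): third position 4-fold.
Codon 4 CAC (His): third position 2-fold.
Codon 5 CCT (Pro): third position 4-fold.
Codon 6 CCT (Pro): third position 4-fold.
Codon 7 TTA (Leu): third position 2-fold.
Codon 8 AGT (Ser): third position 2-fold.
Four-fold degenerate third positions: 4.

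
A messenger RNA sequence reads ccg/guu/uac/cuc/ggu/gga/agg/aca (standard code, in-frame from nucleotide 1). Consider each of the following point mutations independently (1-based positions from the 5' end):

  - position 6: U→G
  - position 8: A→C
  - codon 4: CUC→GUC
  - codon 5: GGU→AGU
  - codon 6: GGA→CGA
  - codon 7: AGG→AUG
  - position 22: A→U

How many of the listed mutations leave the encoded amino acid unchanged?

Codon 2: GUU (Val) → GUG (Val) — synonymous.
Codon 3: UAC (Tyr) → UCC (Ser) — missense.
Codon 4: CUC (Leu) → GUC (Val) — missense.
Codon 5: GGU (Gly) → AGU (Ser) — missense.
Codon 6: GGA (Gly) → CGA (Arg) — missense.
Codon 7: AGG (Arg) → AUG (Met) — missense.
Codon 8: ACA (Thr) → UCA (Ser) — missense.
Synonymous: 1 of 7.

1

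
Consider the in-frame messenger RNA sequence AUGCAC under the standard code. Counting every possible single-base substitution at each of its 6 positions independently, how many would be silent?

1

Codon 1 (AUG, Met): 0 synonymous substitutions.
Codon 2 (CAC, His): 1 synonymous substitution.
Total: 0 + 1 = 1.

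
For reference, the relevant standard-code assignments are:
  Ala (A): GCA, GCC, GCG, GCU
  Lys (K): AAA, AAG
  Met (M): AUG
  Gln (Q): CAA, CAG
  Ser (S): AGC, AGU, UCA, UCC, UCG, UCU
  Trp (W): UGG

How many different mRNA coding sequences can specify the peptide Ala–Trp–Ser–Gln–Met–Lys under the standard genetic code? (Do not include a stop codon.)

Ala: 4 codons.
Trp: 1 codon.
Ser: 6 codons.
Gln: 2 codons.
Met: 1 codon.
Lys: 2 codons.
4 × 1 × 6 × 2 × 1 × 2 = 96.

96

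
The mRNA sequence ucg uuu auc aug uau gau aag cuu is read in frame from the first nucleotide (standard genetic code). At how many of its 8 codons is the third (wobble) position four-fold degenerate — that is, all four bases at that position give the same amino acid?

2

Codon 1 UCG (Ser): third position 4-fold.
Codon 2 UUU (Phe): third position 2-fold.
Codon 3 AUC (Ile): third position 3-fold.
Codon 4 AUG (Met): third position 1-fold.
Codon 5 UAU (Tyr): third position 2-fold.
Codon 6 GAU (Asp): third position 2-fold.
Codon 7 AAG (Lys): third position 2-fold.
Codon 8 CUU (Leu): third position 4-fold.
Four-fold degenerate third positions: 2.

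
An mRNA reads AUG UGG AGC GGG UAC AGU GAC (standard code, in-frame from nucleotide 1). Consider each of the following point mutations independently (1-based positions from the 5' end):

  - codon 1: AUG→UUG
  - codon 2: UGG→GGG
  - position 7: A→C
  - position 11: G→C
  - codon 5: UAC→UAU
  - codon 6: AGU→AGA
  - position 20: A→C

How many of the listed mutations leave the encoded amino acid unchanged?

1

Codon 1: AUG (Met) → UUG (Leu) — missense.
Codon 2: UGG (Trp) → GGG (Gly) — missense.
Codon 3: AGC (Ser) → CGC (Arg) — missense.
Codon 4: GGG (Gly) → GCG (Ala) — missense.
Codon 5: UAC (Tyr) → UAU (Tyr) — synonymous.
Codon 6: AGU (Ser) → AGA (Arg) — missense.
Codon 7: GAC (Asp) → GCC (Ala) — missense.
Synonymous: 1 of 7.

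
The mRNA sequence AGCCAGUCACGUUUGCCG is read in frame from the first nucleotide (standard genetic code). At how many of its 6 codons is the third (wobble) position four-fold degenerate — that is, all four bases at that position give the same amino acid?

Codon 1 AGC (Ser): third position 2-fold.
Codon 2 CAG (Gln): third position 2-fold.
Codon 3 UCA (Ser): third position 4-fold.
Codon 4 CGU (Arg): third position 4-fold.
Codon 5 UUG (Leu): third position 2-fold.
Codon 6 CCG (Pro): third position 4-fold.
Four-fold degenerate third positions: 3.

3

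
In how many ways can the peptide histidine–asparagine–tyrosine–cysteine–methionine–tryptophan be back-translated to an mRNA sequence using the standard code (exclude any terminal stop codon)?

His: 2 codons.
Asn: 2 codons.
Tyr: 2 codons.
Cys: 2 codons.
Met: 1 codon.
Trp: 1 codon.
2 × 2 × 2 × 2 × 1 × 1 = 16.

16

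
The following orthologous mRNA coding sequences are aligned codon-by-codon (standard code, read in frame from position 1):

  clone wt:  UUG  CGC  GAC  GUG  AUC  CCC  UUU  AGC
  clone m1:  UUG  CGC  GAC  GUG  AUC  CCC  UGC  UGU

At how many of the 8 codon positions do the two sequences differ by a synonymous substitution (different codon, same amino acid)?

Codon 1: UUG Leu / UUG Leu — identical.
Codon 2: CGC Arg / CGC Arg — identical.
Codon 3: GAC Asp / GAC Asp — identical.
Codon 4: GUG Val / GUG Val — identical.
Codon 5: AUC Ile / AUC Ile — identical.
Codon 6: CCC Pro / CCC Pro — identical.
Codon 7: UUU Phe / UGC Cys — nonsynonymous.
Codon 8: AGC Ser / UGU Cys — nonsynonymous.
Synonymous differences: 0.

0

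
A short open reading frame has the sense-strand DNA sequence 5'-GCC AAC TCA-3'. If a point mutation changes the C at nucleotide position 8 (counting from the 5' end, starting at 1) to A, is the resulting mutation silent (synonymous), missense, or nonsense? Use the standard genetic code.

Position 8 falls in codon 3: TCA → Ser.
After the substitution the codon is TAA → Stop.
The new codon is a stop codon, so this is a nonsense mutation.

nonsense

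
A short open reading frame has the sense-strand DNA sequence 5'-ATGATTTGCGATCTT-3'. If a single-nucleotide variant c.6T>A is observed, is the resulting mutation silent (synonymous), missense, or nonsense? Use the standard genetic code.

Position 6 falls in codon 2: ATT → Ile.
After the substitution the codon is ATA → Ile.
Both encode Ile, so the change is synonymous.

silent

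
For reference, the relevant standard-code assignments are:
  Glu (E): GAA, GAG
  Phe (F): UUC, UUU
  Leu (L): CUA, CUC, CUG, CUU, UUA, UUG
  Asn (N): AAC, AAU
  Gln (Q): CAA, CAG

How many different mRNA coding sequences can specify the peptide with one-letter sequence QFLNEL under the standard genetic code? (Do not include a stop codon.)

576

Gln: 2 codons.
Phe: 2 codons.
Leu: 6 codons.
Asn: 2 codons.
Glu: 2 codons.
Leu: 6 codons.
2 × 2 × 6 × 2 × 2 × 6 = 576.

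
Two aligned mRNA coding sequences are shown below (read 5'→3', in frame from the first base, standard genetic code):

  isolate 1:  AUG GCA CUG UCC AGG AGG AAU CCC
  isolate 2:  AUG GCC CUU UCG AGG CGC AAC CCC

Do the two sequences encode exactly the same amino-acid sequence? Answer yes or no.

Codon 1: AUG Met / AUG Met — identical.
Codon 2: GCA Ala / GCC Ala — synonymous.
Codon 3: CUG Leu / CUU Leu — synonymous.
Codon 4: UCC Ser / UCG Ser — synonymous.
Codon 5: AGG Arg / AGG Arg — identical.
Codon 6: AGG Arg / CGC Arg — synonymous.
Codon 7: AAU Asn / AAC Asn — synonymous.
Codon 8: CCC Pro / CCC Pro — identical.
Nonsynonymous differences: 0 → same protein.

yes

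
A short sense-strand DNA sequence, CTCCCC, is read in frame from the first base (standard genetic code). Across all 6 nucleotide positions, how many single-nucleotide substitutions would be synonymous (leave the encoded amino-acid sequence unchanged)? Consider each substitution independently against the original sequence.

Codon 1 (CTC, Leu): 3 synonymous substitutions.
Codon 2 (CCC, Pro): 3 synonymous substitutions.
Total: 3 + 3 = 6.

6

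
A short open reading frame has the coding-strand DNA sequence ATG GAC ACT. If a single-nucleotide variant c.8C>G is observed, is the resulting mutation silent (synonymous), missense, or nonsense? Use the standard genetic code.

Position 8 falls in codon 3: ACT → Thr.
After the substitution the codon is AGT → Ser.
Thr ≠ Ser, so this is a missense mutation.

missense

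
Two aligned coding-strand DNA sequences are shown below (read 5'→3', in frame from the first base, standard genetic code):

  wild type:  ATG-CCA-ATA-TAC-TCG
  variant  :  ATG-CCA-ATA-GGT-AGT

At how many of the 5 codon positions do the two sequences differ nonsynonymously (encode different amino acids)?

Codon 1: ATG Met / ATG Met — identical.
Codon 2: CCA Pro / CCA Pro — identical.
Codon 3: ATA Ile / ATA Ile — identical.
Codon 4: TAC Tyr / GGT Gly — nonsynonymous.
Codon 5: TCG Ser / AGT Ser — synonymous.
Nonsynonymous differences: 1.

1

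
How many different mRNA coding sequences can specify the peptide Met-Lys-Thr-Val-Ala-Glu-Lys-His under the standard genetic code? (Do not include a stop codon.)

1024

Met: 1 codon.
Lys: 2 codons.
Thr: 4 codons.
Val: 4 codons.
Ala: 4 codons.
Glu: 2 codons.
Lys: 2 codons.
His: 2 codons.
1 × 2 × 4 × 4 × 4 × 2 × 2 × 2 = 1024.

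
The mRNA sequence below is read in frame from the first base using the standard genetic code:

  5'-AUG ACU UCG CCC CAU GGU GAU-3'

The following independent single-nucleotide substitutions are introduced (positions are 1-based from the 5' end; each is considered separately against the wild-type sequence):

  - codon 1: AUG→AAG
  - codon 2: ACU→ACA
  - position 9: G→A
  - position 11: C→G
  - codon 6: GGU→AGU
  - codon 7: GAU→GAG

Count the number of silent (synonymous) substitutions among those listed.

2

Codon 1: AUG (Met) → AAG (Lys) — missense.
Codon 2: ACU (Thr) → ACA (Thr) — synonymous.
Codon 3: UCG (Ser) → UCA (Ser) — synonymous.
Codon 4: CCC (Pro) → CGC (Arg) — missense.
Codon 6: GGU (Gly) → AGU (Ser) — missense.
Codon 7: GAU (Asp) → GAG (Glu) — missense.
Synonymous: 2 of 6.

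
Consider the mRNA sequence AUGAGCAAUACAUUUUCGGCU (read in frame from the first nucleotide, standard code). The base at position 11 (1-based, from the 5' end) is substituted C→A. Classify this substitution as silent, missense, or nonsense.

Position 11 falls in codon 4: ACA → Thr.
After the substitution the codon is AAA → Lys.
Thr ≠ Lys, so this is a missense mutation.

missense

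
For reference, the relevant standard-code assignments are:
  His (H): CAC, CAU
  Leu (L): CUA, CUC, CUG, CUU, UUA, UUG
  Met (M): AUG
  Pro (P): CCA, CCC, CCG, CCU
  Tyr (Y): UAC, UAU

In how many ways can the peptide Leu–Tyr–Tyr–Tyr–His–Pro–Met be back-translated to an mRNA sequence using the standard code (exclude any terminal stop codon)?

Leu: 6 codons.
Tyr: 2 codons.
Tyr: 2 codons.
Tyr: 2 codons.
His: 2 codons.
Pro: 4 codons.
Met: 1 codon.
6 × 2 × 2 × 2 × 2 × 4 × 1 = 384.

384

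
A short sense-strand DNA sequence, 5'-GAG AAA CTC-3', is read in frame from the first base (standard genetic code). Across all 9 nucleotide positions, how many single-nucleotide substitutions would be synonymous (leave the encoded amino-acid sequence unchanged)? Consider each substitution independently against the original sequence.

5

Codon 1 (GAG, Glu): 1 synonymous substitution.
Codon 2 (AAA, Lys): 1 synonymous substitution.
Codon 3 (CTC, Leu): 3 synonymous substitutions.
Total: 1 + 1 + 3 = 5.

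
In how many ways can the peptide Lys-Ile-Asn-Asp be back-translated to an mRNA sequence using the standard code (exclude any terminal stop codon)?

Lys: 2 codons.
Ile: 3 codons.
Asn: 2 codons.
Asp: 2 codons.
2 × 3 × 2 × 2 = 24.

24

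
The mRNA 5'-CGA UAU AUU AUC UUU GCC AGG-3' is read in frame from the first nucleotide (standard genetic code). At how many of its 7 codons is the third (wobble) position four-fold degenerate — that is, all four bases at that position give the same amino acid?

2

Codon 1 CGA (Arg): third position 4-fold.
Codon 2 UAU (Tyr): third position 2-fold.
Codon 3 AUU (Ile): third position 3-fold.
Codon 4 AUC (Ile): third position 3-fold.
Codon 5 UUU (Phe): third position 2-fold.
Codon 6 GCC (Ala): third position 4-fold.
Codon 7 AGG (Arg): third position 2-fold.
Four-fold degenerate third positions: 2.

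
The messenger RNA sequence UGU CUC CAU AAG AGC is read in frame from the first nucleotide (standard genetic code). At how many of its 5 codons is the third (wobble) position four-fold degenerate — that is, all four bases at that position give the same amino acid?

1

Codon 1 UGU (Cys): third position 2-fold.
Codon 2 CUC (Leu): third position 4-fold.
Codon 3 CAU (His): third position 2-fold.
Codon 4 AAG (Lys): third position 2-fold.
Codon 5 AGC (Ser): third position 2-fold.
Four-fold degenerate third positions: 1.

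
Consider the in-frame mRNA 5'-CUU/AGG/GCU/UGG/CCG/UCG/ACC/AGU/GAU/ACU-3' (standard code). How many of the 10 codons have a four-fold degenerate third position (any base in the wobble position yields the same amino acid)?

Codon 1 CUU (Leu): third position 4-fold.
Codon 2 AGG (Arg): third position 2-fold.
Codon 3 GCU (Ala): third position 4-fold.
Codon 4 UGG (Trp): third position 1-fold.
Codon 5 CCG (Pro): third position 4-fold.
Codon 6 UCG (Ser): third position 4-fold.
Codon 7 ACC (Thr): third position 4-fold.
Codon 8 AGU (Ser): third position 2-fold.
Codon 9 GAU (Asp): third position 2-fold.
Codon 10 ACU (Thr): third position 4-fold.
Four-fold degenerate third positions: 6.

6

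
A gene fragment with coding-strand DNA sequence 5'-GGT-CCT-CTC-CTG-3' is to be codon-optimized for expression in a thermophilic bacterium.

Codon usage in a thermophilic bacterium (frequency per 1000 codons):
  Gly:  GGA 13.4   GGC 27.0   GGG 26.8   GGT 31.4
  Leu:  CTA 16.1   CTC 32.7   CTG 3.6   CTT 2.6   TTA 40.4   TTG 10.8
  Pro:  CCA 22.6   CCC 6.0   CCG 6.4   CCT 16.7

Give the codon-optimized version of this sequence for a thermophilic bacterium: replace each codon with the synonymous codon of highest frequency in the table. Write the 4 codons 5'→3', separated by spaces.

GGT CCA TTA TTA

Codon 1 (Gly): best is GGT at 31.4.
Codon 2 (Pro): best is CCA at 22.6.
Codon 3 (Leu): best is TTA at 40.4.
Codon 4 (Leu): best is TTA at 40.4.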